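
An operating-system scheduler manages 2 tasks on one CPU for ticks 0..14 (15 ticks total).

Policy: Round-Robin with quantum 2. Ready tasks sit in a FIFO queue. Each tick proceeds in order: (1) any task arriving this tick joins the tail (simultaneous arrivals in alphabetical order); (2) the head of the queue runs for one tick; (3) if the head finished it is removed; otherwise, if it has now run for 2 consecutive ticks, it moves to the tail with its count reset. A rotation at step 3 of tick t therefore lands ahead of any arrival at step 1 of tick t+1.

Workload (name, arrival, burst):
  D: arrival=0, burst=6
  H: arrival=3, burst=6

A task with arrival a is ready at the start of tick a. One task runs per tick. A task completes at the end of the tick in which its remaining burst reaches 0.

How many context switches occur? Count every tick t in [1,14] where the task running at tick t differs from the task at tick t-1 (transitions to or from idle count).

t=0: queue=[D] q_used=0 → run D
t=1: queue=[D] q_used=1 → run D
t=2: queue=[D] q_used=0 → run D
t=3: queue=[D,H] q_used=1 → run D
t=4: queue=[H,D] q_used=0 → run H
t=5: queue=[H,D] q_used=1 → run H
t=6: queue=[D,H] q_used=0 → run D
t=7: queue=[D,H] q_used=1 → run D
t=8: queue=[H] q_used=0 → run H
t=9: queue=[H] q_used=1 → run H
t=10: queue=[H] q_used=0 → run H
t=11: queue=[H] q_used=1 → run H
t=12: (idle)
t=13: (idle)
t=14: (idle)

context switches = 4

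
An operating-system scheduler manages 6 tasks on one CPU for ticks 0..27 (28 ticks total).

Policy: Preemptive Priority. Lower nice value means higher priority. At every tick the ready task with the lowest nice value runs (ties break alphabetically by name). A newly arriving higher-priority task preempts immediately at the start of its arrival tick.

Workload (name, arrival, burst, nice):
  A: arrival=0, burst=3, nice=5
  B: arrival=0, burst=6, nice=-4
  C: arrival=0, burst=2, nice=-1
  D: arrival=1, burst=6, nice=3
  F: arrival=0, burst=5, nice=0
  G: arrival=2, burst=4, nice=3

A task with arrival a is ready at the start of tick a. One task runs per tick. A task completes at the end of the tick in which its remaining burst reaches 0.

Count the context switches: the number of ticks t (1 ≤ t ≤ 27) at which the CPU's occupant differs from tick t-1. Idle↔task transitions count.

t=0: ready={A,B,C,F} → run B
t=1: ready={A,B,C,D,F} → run B
t=2: ready={A,B,C,D,F,G} → run B
t=3: ready={A,B,C,D,F,G} → run B
t=4: ready={A,B,C,D,F,G} → run B
t=5: ready={A,B,C,D,F,G} → run B
t=6: ready={A,C,D,F,G} → run C
t=7: ready={A,C,D,F,G} → run C
t=8: ready={A,D,F,G} → run F
t=9: ready={A,D,F,G} → run F
t=10: ready={A,D,F,G} → run F
t=11: ready={A,D,F,G} → run F
t=12: ready={A,D,F,G} → run F
t=13: ready={A,D,G} → run D
t=14: ready={A,D,G} → run D
t=15: ready={A,D,G} → run D
t=16: ready={A,D,G} → run D
t=17: ready={A,D,G} → run D
t=18: ready={A,D,G} → run D
t=19: ready={A,G} → run G
t=20: ready={A,G} → run G
t=21: ready={A,G} → run G
t=22: ready={A,G} → run G
t=23: ready={A} → run A
t=24: ready={A} → run A
t=25: ready={A} → run A
t=26: (idle)
t=27: (idle)

context switches = 6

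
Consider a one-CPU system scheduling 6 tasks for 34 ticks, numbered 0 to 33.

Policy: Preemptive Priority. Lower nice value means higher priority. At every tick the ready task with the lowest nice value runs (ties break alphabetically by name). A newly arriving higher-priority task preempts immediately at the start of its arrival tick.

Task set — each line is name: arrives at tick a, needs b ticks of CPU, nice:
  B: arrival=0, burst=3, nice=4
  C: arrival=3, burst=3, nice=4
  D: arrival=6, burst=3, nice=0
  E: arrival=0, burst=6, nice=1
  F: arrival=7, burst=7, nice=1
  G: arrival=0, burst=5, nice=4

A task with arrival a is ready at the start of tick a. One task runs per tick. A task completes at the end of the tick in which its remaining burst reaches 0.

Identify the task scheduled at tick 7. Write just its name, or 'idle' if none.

t=0: ready={B,E,G} → run E
t=1: ready={B,E,G} → run E
t=2: ready={B,E,G} → run E
t=3: ready={B,C,E,G} → run E
t=4: ready={B,C,E,G} → run E
t=5: ready={B,C,E,G} → run E
t=6: ready={B,C,D,G} → run D
t=7: ready={B,C,D,F,G} → run D
t=8: ready={B,C,D,F,G} → run D
t=9: ready={B,C,F,G} → run F
t=10: ready={B,C,F,G} → run F
t=11: ready={B,C,F,G} → run F
t=12: ready={B,C,F,G} → run F
t=13: ready={B,C,F,G} → run F
t=14: ready={B,C,F,G} → run F
t=15: ready={B,C,F,G} → run F
t=16: ready={B,C,G} → run B
t=17: ready={B,C,G} → run B
t=18: ready={B,C,G} → run B
t=19: ready={C,G} → run C
t=20: ready={C,G} → run C
t=21: ready={C,G} → run C
t=22: ready={G} → run G
t=23: ready={G} → run G
t=24: ready={G} → run G
t=25: ready={G} → run G
t=26: ready={G} → run G
t=27: (idle)
t=28: (idle)
t=29: (idle)
t=30: (idle)
t=31: (idle)
t=32: (idle)
t=33: (idle)

running at tick 7 = D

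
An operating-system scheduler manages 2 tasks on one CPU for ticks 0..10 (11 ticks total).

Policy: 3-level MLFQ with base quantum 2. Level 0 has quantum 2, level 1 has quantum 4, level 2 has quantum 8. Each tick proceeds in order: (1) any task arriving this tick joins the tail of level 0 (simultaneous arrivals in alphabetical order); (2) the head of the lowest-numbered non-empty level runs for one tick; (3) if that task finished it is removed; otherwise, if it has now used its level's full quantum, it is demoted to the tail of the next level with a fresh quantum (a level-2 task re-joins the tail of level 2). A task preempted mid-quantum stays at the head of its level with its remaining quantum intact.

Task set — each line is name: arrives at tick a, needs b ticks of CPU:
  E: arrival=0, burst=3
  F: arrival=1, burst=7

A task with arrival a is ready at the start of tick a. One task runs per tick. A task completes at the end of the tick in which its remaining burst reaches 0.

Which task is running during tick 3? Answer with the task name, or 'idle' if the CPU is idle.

t=0: L0/L1/L2 = E/-/- → run E
t=1: L0/L1/L2 = EF/-/- → run E
t=2: L0/L1/L2 = F/E/- → run F
t=3: L0/L1/L2 = F/E/- → run F
t=4: L0/L1/L2 = -/EF/- → run E
t=5: L0/L1/L2 = -/F/- → run F
t=6: L0/L1/L2 = -/F/- → run F
t=7: L0/L1/L2 = -/F/- → run F
t=8: L0/L1/L2 = -/F/- → run F
t=9: L0/L1/L2 = -/-/F → run F
t=10: (idle)

running at tick 3 = F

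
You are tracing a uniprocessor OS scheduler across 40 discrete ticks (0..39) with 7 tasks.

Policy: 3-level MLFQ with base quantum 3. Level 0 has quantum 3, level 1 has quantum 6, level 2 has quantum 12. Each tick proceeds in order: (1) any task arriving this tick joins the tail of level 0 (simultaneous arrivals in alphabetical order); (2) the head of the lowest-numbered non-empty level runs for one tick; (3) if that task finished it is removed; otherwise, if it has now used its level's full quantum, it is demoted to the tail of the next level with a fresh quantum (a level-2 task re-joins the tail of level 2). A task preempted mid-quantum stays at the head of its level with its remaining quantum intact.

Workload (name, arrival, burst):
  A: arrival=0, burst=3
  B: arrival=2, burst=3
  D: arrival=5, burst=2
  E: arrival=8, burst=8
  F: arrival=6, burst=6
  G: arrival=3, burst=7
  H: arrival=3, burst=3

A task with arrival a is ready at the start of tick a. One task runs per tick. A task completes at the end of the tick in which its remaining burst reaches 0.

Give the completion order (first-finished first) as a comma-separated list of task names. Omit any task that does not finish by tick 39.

completion order = A, B, H, D, G, F, E

t=0: L0/L1/L2 = A/-/- → run A
t=1: L0/L1/L2 = A/-/- → run A
t=2: L0/L1/L2 = AB/-/- → run A
t=3: L0/L1/L2 = BGH/-/- → run B
t=4: L0/L1/L2 = BGH/-/- → run B
t=5: L0/L1/L2 = BGHD/-/- → run B
t=6: L0/L1/L2 = GHDF/-/- → run G
t=7: L0/L1/L2 = GHDF/-/- → run G
t=8: L0/L1/L2 = GHDFE/-/- → run G
t=9: L0/L1/L2 = HDFE/G/- → run H
t=10: L0/L1/L2 = HDFE/G/- → run H
t=11: L0/L1/L2 = HDFE/G/- → run H
t=12: L0/L1/L2 = DFE/G/- → run D
t=13: L0/L1/L2 = DFE/G/- → run D
t=14: L0/L1/L2 = FE/G/- → run F
t=15: L0/L1/L2 = FE/G/- → run F
t=16: L0/L1/L2 = FE/G/- → run F
t=17: L0/L1/L2 = E/GF/- → run E
t=18: L0/L1/L2 = E/GF/- → run E
t=19: L0/L1/L2 = E/GF/- → run E
t=20: L0/L1/L2 = -/GFE/- → run G
t=21: L0/L1/L2 = -/GFE/- → run G
t=22: L0/L1/L2 = -/GFE/- → run G
t=23: L0/L1/L2 = -/GFE/- → run G
t=24: L0/L1/L2 = -/FE/- → run F
t=25: L0/L1/L2 = -/FE/- → run F
t=26: L0/L1/L2 = -/FE/- → run F
t=27: L0/L1/L2 = -/E/- → run E
t=28: L0/L1/L2 = -/E/- → run E
t=29: L0/L1/L2 = -/E/- → run E
t=30: L0/L1/L2 = -/E/- → run E
t=31: L0/L1/L2 = -/E/- → run E
t=32: (idle)
t=33: (idle)
t=34: (idle)
t=35: (idle)
t=36: (idle)
t=37: (idle)
t=38: (idle)
t=39: (idle)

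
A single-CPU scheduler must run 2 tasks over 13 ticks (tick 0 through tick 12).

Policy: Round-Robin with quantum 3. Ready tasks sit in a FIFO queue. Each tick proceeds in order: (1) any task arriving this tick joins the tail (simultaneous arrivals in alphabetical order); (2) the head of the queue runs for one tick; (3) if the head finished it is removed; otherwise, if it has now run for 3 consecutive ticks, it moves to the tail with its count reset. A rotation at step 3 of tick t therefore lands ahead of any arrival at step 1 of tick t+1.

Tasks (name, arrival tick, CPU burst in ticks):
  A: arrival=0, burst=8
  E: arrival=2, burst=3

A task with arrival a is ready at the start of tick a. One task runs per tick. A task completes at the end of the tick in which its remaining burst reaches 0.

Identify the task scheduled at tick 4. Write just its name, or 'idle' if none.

t=0: queue=[A] q_used=0 → run A
t=1: queue=[A] q_used=1 → run A
t=2: queue=[A,E] q_used=2 → run A
t=3: queue=[E,A] q_used=0 → run E
t=4: queue=[E,A] q_used=1 → run E
t=5: queue=[E,A] q_used=2 → run E
t=6: queue=[A] q_used=0 → run A
t=7: queue=[A] q_used=1 → run A
t=8: queue=[A] q_used=2 → run A
t=9: queue=[A] q_used=0 → run A
t=10: queue=[A] q_used=1 → run A
t=11: (idle)
t=12: (idle)

running at tick 4 = E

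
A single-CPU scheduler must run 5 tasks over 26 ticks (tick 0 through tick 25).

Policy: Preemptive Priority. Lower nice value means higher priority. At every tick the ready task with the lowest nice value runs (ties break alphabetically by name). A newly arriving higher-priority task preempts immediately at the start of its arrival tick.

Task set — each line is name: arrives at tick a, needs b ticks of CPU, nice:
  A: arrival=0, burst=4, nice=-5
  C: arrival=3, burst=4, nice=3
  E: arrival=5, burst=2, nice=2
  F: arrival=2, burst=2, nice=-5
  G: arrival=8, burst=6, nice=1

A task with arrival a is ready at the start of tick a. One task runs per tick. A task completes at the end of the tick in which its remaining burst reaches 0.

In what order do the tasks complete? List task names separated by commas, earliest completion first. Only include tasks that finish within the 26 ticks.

t=0: ready={A} → run A
t=1: ready={A} → run A
t=2: ready={A,F} → run A
t=3: ready={A,C,F} → run A
t=4: ready={C,F} → run F
t=5: ready={C,E,F} → run F
t=6: ready={C,E} → run E
t=7: ready={C,E} → run E
t=8: ready={C,G} → run G
t=9: ready={C,G} → run G
t=10: ready={C,G} → run G
t=11: ready={C,G} → run G
t=12: ready={C,G} → run G
t=13: ready={C,G} → run G
t=14: ready={C} → run C
t=15: ready={C} → run C
t=16: ready={C} → run C
t=17: ready={C} → run C
t=18: (idle)
t=19: (idle)
t=20: (idle)
t=21: (idle)
t=22: (idle)
t=23: (idle)
t=24: (idle)
t=25: (idle)

completion order = A, F, E, G, C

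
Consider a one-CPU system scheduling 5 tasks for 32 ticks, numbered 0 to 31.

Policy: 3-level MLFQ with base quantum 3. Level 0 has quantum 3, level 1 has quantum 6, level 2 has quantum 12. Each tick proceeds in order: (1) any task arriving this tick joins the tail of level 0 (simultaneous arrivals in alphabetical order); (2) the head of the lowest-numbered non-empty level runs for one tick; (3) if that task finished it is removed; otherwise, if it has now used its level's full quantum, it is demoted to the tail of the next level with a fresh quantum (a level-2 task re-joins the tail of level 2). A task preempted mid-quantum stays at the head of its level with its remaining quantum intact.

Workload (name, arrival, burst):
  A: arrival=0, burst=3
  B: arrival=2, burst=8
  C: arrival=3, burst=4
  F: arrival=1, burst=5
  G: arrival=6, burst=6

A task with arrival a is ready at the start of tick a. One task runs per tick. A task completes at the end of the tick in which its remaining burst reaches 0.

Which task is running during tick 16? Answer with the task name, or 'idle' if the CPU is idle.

t=0: L0/L1/L2 = A/-/- → run A
t=1: L0/L1/L2 = AF/-/- → run A
t=2: L0/L1/L2 = AFB/-/- → run A
t=3: L0/L1/L2 = FBC/-/- → run F
t=4: L0/L1/L2 = FBC/-/- → run F
t=5: L0/L1/L2 = FBC/-/- → run F
t=6: L0/L1/L2 = BCG/F/- → run B
t=7: L0/L1/L2 = BCG/F/- → run B
t=8: L0/L1/L2 = BCG/F/- → run B
t=9: L0/L1/L2 = CG/FB/- → run C
t=10: L0/L1/L2 = CG/FB/- → run C
t=11: L0/L1/L2 = CG/FB/- → run C
t=12: L0/L1/L2 = G/FBC/- → run G
t=13: L0/L1/L2 = G/FBC/- → run G
t=14: L0/L1/L2 = G/FBC/- → run G
t=15: L0/L1/L2 = -/FBCG/- → run F
t=16: L0/L1/L2 = -/FBCG/- → run F
t=17: L0/L1/L2 = -/BCG/- → run B
t=18: L0/L1/L2 = -/BCG/- → run B
t=19: L0/L1/L2 = -/BCG/- → run B
t=20: L0/L1/L2 = -/BCG/- → run B
t=21: L0/L1/L2 = -/BCG/- → run B
t=22: L0/L1/L2 = -/CG/- → run C
t=23: L0/L1/L2 = -/G/- → run G
t=24: L0/L1/L2 = -/G/- → run G
t=25: L0/L1/L2 = -/G/- → run G
t=26: (idle)
t=27: (idle)
t=28: (idle)
t=29: (idle)
t=30: (idle)
t=31: (idle)

running at tick 16 = F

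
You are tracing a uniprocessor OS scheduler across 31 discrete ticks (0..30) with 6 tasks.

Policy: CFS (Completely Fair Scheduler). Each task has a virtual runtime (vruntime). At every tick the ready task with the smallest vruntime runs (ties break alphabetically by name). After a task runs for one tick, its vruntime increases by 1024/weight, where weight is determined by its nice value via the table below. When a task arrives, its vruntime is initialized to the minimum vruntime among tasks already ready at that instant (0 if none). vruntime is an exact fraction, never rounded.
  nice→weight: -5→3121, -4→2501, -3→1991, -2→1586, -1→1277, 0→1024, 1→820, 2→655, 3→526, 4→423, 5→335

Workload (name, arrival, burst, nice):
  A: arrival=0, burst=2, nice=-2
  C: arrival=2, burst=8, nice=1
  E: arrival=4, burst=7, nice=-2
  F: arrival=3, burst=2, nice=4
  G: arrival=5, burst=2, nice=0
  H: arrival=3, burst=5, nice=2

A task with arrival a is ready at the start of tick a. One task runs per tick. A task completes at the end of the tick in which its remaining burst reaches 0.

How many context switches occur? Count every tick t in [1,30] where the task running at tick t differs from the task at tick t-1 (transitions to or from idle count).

context switches = 23

t=0: vr[A=0] → run A
t=1: vr[A=512/793] → run A
t=2: vr[C=0] → run C
t=3: vr[C=256/205 F=256/205 H=256/205] → run C
t=4: vr[C=512/205 E=256/205 F=256/205 H=256/205] → run E
t=5: vr[C=512/205 E=307968/162565 F=256/205 G=256/205 H=256/205] → run F
t=6: vr[C=512/205 E=307968/162565 F=318208/86715 G=256/205 H=256/205] → run G
t=7: vr[C=512/205 E=307968/162565 F=318208/86715 G=461/205 H=256/205] → run H
t=8: vr[C=512/205 E=307968/162565 F=318208/86715 G=461/205 H=15104/5371] → run E
t=9: vr[C=512/205 E=412928/162565 F=318208/86715 G=461/205 H=15104/5371] → run G
t=10: vr[C=512/205 E=412928/162565 F=318208/86715 H=15104/5371] → run C
t=11: vr[C=768/205 E=412928/162565 F=318208/86715 H=15104/5371] → run E
t=12: vr[C=768/205 E=517888/162565 F=318208/86715 H=15104/5371] → run H
t=13: vr[C=768/205 E=517888/162565 F=318208/86715 H=117504/26855] → run E
t=14: vr[C=768/205 E=622848/162565 F=318208/86715 H=117504/26855] → run F
t=15: vr[C=768/205 E=622848/162565 H=117504/26855] → run C
t=16: vr[C=1024/205 E=622848/162565 H=117504/26855] → run E
t=17: vr[C=1024/205 E=727808/162565 H=117504/26855] → run H
t=18: vr[C=1024/205 E=727808/162565 H=159488/26855] → run E
t=19: vr[C=1024/205 E=832768/162565 H=159488/26855] → run C
t=20: vr[C=256/41 E=832768/162565 H=159488/26855] → run E
t=21: vr[C=256/41 H=159488/26855] → run H
t=22: vr[C=256/41 H=201472/26855] → run C
t=23: vr[C=1536/205 H=201472/26855] → run C
t=24: vr[C=1792/205 H=201472/26855] → run H
t=25: vr[C=1792/205] → run C
t=26: (idle)
t=27: (idle)
t=28: (idle)
t=29: (idle)
t=30: (idle)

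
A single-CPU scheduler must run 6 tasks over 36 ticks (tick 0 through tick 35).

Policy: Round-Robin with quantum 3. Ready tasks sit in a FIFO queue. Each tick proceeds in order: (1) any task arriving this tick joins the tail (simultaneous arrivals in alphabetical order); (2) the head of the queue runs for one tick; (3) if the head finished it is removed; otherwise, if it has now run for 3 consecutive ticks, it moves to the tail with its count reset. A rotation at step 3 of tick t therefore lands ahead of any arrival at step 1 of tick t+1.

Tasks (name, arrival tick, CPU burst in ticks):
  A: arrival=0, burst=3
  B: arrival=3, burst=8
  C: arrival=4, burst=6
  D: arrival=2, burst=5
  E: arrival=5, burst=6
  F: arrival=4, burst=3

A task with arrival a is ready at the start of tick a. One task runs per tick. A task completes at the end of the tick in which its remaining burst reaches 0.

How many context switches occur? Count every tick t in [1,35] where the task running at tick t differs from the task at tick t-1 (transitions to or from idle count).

t=0: queue=[A] q_used=0 → run A
t=1: queue=[A] q_used=1 → run A
t=2: queue=[A,D] q_used=2 → run A
t=3: queue=[D,B] q_used=0 → run D
t=4: queue=[D,B,C,F] q_used=1 → run D
t=5: queue=[D,B,C,F,E] q_used=2 → run D
t=6: queue=[B,C,F,E,D] q_used=0 → run B
t=7: queue=[B,C,F,E,D] q_used=1 → run B
t=8: queue=[B,C,F,E,D] q_used=2 → run B
t=9: queue=[C,F,E,D,B] q_used=0 → run C
t=10: queue=[C,F,E,D,B] q_used=1 → run C
t=11: queue=[C,F,E,D,B] q_used=2 → run C
t=12: queue=[F,E,D,B,C] q_used=0 → run F
t=13: queue=[F,E,D,B,C] q_used=1 → run F
t=14: queue=[F,E,D,B,C] q_used=2 → run F
t=15: queue=[E,D,B,C] q_used=0 → run E
t=16: queue=[E,D,B,C] q_used=1 → run E
t=17: queue=[E,D,B,C] q_used=2 → run E
t=18: queue=[D,B,C,E] q_used=0 → run D
t=19: queue=[D,B,C,E] q_used=1 → run D
t=20: queue=[B,C,E] q_used=0 → run B
t=21: queue=[B,C,E] q_used=1 → run B
t=22: queue=[B,C,E] q_used=2 → run B
t=23: queue=[C,E,B] q_used=0 → run C
t=24: queue=[C,E,B] q_used=1 → run C
t=25: queue=[C,E,B] q_used=2 → run C
t=26: queue=[E,B] q_used=0 → run E
t=27: queue=[E,B] q_used=1 → run E
t=28: queue=[E,B] q_used=2 → run E
t=29: queue=[B] q_used=0 → run B
t=30: queue=[B] q_used=1 → run B
t=31: (idle)
t=32: (idle)
t=33: (idle)
t=34: (idle)
t=35: (idle)

context switches = 11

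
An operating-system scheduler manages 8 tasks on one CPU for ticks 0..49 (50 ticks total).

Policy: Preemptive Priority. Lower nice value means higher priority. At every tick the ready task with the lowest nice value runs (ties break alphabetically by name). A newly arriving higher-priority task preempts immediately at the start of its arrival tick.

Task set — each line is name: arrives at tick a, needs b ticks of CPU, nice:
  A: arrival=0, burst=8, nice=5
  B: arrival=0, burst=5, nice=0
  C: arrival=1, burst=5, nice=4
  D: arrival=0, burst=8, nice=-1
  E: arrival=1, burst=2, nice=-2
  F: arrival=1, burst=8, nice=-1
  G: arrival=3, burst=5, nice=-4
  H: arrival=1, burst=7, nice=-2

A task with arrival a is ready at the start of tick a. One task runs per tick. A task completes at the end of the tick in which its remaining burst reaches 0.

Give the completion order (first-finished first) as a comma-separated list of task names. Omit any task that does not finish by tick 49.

t=0: ready={A,B,D} → run D
t=1: ready={A,B,C,D,E,F,H} → run E
t=2: ready={A,B,C,D,E,F,H} → run E
t=3: ready={A,B,C,D,F,G,H} → run G
t=4: ready={A,B,C,D,F,G,H} → run G
t=5: ready={A,B,C,D,F,G,H} → run G
t=6: ready={A,B,C,D,F,G,H} → run G
t=7: ready={A,B,C,D,F,G,H} → run G
t=8: ready={A,B,C,D,F,H} → run H
t=9: ready={A,B,C,D,F,H} → run H
t=10: ready={A,B,C,D,F,H} → run H
t=11: ready={A,B,C,D,F,H} → run H
t=12: ready={A,B,C,D,F,H} → run H
t=13: ready={A,B,C,D,F,H} → run H
t=14: ready={A,B,C,D,F,H} → run H
t=15: ready={A,B,C,D,F} → run D
t=16: ready={A,B,C,D,F} → run D
t=17: ready={A,B,C,D,F} → run D
t=18: ready={A,B,C,D,F} → run D
t=19: ready={A,B,C,D,F} → run D
t=20: ready={A,B,C,D,F} → run D
t=21: ready={A,B,C,D,F} → run D
t=22: ready={A,B,C,F} → run F
t=23: ready={A,B,C,F} → run F
t=24: ready={A,B,C,F} → run F
t=25: ready={A,B,C,F} → run F
t=26: ready={A,B,C,F} → run F
t=27: ready={A,B,C,F} → run F
t=28: ready={A,B,C,F} → run F
t=29: ready={A,B,C,F} → run F
t=30: ready={A,B,C} → run B
t=31: ready={A,B,C} → run B
t=32: ready={A,B,C} → run B
t=33: ready={A,B,C} → run B
t=34: ready={A,B,C} → run B
t=35: ready={A,C} → run C
t=36: ready={A,C} → run C
t=37: ready={A,C} → run C
t=38: ready={A,C} → run C
t=39: ready={A,C} → run C
t=40: ready={A} → run A
t=41: ready={A} → run A
t=42: ready={A} → run A
t=43: ready={A} → run A
t=44: ready={A} → run A
t=45: ready={A} → run A
t=46: ready={A} → run A
t=47: ready={A} → run A
t=48: (idle)
t=49: (idle)

completion order = E, G, H, D, F, B, C, A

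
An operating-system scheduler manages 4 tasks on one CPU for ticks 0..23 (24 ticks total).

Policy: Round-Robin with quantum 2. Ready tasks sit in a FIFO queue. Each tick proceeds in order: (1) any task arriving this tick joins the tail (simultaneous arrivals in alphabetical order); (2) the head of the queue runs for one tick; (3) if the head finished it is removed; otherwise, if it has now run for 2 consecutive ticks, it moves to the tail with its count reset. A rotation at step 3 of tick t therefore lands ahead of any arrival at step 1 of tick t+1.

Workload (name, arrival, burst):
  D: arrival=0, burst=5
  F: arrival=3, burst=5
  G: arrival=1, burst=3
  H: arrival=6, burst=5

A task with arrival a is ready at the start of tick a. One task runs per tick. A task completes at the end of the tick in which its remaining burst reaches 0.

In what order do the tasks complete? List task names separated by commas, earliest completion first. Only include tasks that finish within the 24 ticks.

completion order = G, D, F, H

t=0: queue=[D] q_used=0 → run D
t=1: queue=[D,G] q_used=1 → run D
t=2: queue=[G,D] q_used=0 → run G
t=3: queue=[G,D,F] q_used=1 → run G
t=4: queue=[D,F,G] q_used=0 → run D
t=5: queue=[D,F,G] q_used=1 → run D
t=6: queue=[F,G,D,H] q_used=0 → run F
t=7: queue=[F,G,D,H] q_used=1 → run F
t=8: queue=[G,D,H,F] q_used=0 → run G
t=9: queue=[D,H,F] q_used=0 → run D
t=10: queue=[H,F] q_used=0 → run H
t=11: queue=[H,F] q_used=1 → run H
t=12: queue=[F,H] q_used=0 → run F
t=13: queue=[F,H] q_used=1 → run F
t=14: queue=[H,F] q_used=0 → run H
t=15: queue=[H,F] q_used=1 → run H
t=16: queue=[F,H] q_used=0 → run F
t=17: queue=[H] q_used=0 → run H
t=18: (idle)
t=19: (idle)
t=20: (idle)
t=21: (idle)
t=22: (idle)
t=23: (idle)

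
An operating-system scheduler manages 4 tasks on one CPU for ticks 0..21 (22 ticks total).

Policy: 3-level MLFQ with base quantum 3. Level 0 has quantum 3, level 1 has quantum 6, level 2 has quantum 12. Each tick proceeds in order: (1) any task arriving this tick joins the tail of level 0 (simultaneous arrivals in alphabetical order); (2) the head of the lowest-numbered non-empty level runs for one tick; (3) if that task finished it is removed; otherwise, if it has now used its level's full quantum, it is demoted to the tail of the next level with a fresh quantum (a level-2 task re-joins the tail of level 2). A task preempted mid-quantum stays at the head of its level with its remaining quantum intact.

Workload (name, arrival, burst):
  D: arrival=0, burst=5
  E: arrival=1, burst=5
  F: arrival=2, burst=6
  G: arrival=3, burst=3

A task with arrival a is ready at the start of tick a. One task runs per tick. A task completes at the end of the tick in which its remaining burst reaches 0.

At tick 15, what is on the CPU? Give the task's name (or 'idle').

running at tick 15 = E

t=0: L0/L1/L2 = D/-/- → run D
t=1: L0/L1/L2 = DE/-/- → run D
t=2: L0/L1/L2 = DEF/-/- → run D
t=3: L0/L1/L2 = EFG/D/- → run E
t=4: L0/L1/L2 = EFG/D/- → run E
t=5: L0/L1/L2 = EFG/D/- → run E
t=6: L0/L1/L2 = FG/DE/- → run F
t=7: L0/L1/L2 = FG/DE/- → run F
t=8: L0/L1/L2 = FG/DE/- → run F
t=9: L0/L1/L2 = G/DEF/- → run G
t=10: L0/L1/L2 = G/DEF/- → run G
t=11: L0/L1/L2 = G/DEF/- → run G
t=12: L0/L1/L2 = -/DEF/- → run D
t=13: L0/L1/L2 = -/DEF/- → run D
t=14: L0/L1/L2 = -/EF/- → run E
t=15: L0/L1/L2 = -/EF/- → run E
t=16: L0/L1/L2 = -/F/- → run F
t=17: L0/L1/L2 = -/F/- → run F
t=18: L0/L1/L2 = -/F/- → run F
t=19: (idle)
t=20: (idle)
t=21: (idle)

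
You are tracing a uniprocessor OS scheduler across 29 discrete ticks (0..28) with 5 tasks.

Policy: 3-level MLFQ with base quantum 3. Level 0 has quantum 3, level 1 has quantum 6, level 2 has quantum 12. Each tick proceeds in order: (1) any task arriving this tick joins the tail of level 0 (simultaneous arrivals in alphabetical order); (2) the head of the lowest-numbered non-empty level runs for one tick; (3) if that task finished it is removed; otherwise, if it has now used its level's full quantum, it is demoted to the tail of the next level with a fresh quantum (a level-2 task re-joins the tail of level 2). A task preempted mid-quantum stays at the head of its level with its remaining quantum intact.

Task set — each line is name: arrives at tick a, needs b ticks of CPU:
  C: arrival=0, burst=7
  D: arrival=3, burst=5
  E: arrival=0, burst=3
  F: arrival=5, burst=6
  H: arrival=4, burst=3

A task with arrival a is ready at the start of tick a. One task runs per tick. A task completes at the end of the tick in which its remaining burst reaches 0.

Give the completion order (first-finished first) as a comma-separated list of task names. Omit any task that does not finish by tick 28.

t=0: L0/L1/L2 = CE/-/- → run C
t=1: L0/L1/L2 = CE/-/- → run C
t=2: L0/L1/L2 = CE/-/- → run C
t=3: L0/L1/L2 = ED/C/- → run E
t=4: L0/L1/L2 = EDH/C/- → run E
t=5: L0/L1/L2 = EDHF/C/- → run E
t=6: L0/L1/L2 = DHF/C/- → run D
t=7: L0/L1/L2 = DHF/C/- → run D
t=8: L0/L1/L2 = DHF/C/- → run D
t=9: L0/L1/L2 = HF/CD/- → run H
t=10: L0/L1/L2 = HF/CD/- → run H
t=11: L0/L1/L2 = HF/CD/- → run H
t=12: L0/L1/L2 = F/CD/- → run F
t=13: L0/L1/L2 = F/CD/- → run F
t=14: L0/L1/L2 = F/CD/- → run F
t=15: L0/L1/L2 = -/CDF/- → run C
t=16: L0/L1/L2 = -/CDF/- → run C
t=17: L0/L1/L2 = -/CDF/- → run C
t=18: L0/L1/L2 = -/CDF/- → run C
t=19: L0/L1/L2 = -/DF/- → run D
t=20: L0/L1/L2 = -/DF/- → run D
t=21: L0/L1/L2 = -/F/- → run F
t=22: L0/L1/L2 = -/F/- → run F
t=23: L0/L1/L2 = -/F/- → run F
t=24: (idle)
t=25: (idle)
t=26: (idle)
t=27: (idle)
t=28: (idle)

completion order = E, H, C, D, F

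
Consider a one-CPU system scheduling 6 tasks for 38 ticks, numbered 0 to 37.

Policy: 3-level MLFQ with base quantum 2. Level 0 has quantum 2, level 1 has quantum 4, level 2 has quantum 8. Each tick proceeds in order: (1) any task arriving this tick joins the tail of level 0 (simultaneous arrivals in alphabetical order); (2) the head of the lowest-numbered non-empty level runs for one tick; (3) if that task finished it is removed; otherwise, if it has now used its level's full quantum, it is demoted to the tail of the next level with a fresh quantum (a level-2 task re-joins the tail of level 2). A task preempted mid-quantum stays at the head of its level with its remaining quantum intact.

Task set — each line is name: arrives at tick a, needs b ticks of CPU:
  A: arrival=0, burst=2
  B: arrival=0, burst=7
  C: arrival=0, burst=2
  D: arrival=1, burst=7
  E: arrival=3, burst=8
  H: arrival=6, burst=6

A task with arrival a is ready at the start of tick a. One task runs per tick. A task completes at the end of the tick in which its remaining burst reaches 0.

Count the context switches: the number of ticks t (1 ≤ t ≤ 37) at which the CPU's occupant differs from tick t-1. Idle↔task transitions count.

t=0: L0/L1/L2 = ABC/-/- → run A
t=1: L0/L1/L2 = ABCD/-/- → run A
t=2: L0/L1/L2 = BCD/-/- → run B
t=3: L0/L1/L2 = BCDE/-/- → run B
t=4: L0/L1/L2 = CDE/B/- → run C
t=5: L0/L1/L2 = CDE/B/- → run C
t=6: L0/L1/L2 = DEH/B/- → run D
t=7: L0/L1/L2 = DEH/B/- → run D
t=8: L0/L1/L2 = EH/BD/- → run E
t=9: L0/L1/L2 = EH/BD/- → run E
t=10: L0/L1/L2 = H/BDE/- → run H
t=11: L0/L1/L2 = H/BDE/- → run H
t=12: L0/L1/L2 = -/BDEH/- → run B
t=13: L0/L1/L2 = -/BDEH/- → run B
t=14: L0/L1/L2 = -/BDEH/- → run B
t=15: L0/L1/L2 = -/BDEH/- → run B
t=16: L0/L1/L2 = -/DEH/B → run D
t=17: L0/L1/L2 = -/DEH/B → run D
t=18: L0/L1/L2 = -/DEH/B → run D
t=19: L0/L1/L2 = -/DEH/B → run D
t=20: L0/L1/L2 = -/EH/BD → run E
t=21: L0/L1/L2 = -/EH/BD → run E
t=22: L0/L1/L2 = -/EH/BD → run E
t=23: L0/L1/L2 = -/EH/BD → run E
t=24: L0/L1/L2 = -/H/BDE → run H
t=25: L0/L1/L2 = -/H/BDE → run H
t=26: L0/L1/L2 = -/H/BDE → run H
t=27: L0/L1/L2 = -/H/BDE → run H
t=28: L0/L1/L2 = -/-/BDE → run B
t=29: L0/L1/L2 = -/-/DE → run D
t=30: L0/L1/L2 = -/-/E → run E
t=31: L0/L1/L2 = -/-/E → run E
t=32: (idle)
t=33: (idle)
t=34: (idle)
t=35: (idle)
t=36: (idle)
t=37: (idle)

context switches = 13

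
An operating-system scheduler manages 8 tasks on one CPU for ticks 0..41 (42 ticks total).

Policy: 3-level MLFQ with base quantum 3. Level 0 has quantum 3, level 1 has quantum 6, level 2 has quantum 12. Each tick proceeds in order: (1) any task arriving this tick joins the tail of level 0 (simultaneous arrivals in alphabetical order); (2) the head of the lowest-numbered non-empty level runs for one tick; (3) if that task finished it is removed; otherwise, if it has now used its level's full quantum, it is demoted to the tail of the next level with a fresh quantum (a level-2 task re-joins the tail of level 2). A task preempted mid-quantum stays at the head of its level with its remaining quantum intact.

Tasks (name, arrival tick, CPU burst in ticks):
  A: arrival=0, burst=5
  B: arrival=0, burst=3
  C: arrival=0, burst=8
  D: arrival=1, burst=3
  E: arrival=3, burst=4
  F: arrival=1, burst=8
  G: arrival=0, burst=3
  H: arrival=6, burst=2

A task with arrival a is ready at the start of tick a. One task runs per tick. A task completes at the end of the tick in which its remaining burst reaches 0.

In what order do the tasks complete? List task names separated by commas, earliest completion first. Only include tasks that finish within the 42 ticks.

completion order = B, G, D, H, A, C, F, E

t=0: L0/L1/L2 = ABCG/-/- → run A
t=1: L0/L1/L2 = ABCGDF/-/- → run A
t=2: L0/L1/L2 = ABCGDF/-/- → run A
t=3: L0/L1/L2 = BCGDFE/A/- → run B
t=4: L0/L1/L2 = BCGDFE/A/- → run B
t=5: L0/L1/L2 = BCGDFE/A/- → run B
t=6: L0/L1/L2 = CGDFEH/A/- → run C
t=7: L0/L1/L2 = CGDFEH/A/- → run C
t=8: L0/L1/L2 = CGDFEH/A/- → run C
t=9: L0/L1/L2 = GDFEH/AC/- → run G
t=10: L0/L1/L2 = GDFEH/AC/- → run G
t=11: L0/L1/L2 = GDFEH/AC/- → run G
t=12: L0/L1/L2 = DFEH/AC/- → run D
t=13: L0/L1/L2 = DFEH/AC/- → run D
t=14: L0/L1/L2 = DFEH/AC/- → run D
t=15: L0/L1/L2 = FEH/AC/- → run F
t=16: L0/L1/L2 = FEH/AC/- → run F
t=17: L0/L1/L2 = FEH/AC/- → run F
t=18: L0/L1/L2 = EH/ACF/- → run E
t=19: L0/L1/L2 = EH/ACF/- → run E
t=20: L0/L1/L2 = EH/ACF/- → run E
t=21: L0/L1/L2 = H/ACFE/- → run H
t=22: L0/L1/L2 = H/ACFE/- → run H
t=23: L0/L1/L2 = -/ACFE/- → run A
t=24: L0/L1/L2 = -/ACFE/- → run A
t=25: L0/L1/L2 = -/CFE/- → run C
t=26: L0/L1/L2 = -/CFE/- → run C
t=27: L0/L1/L2 = -/CFE/- → run C
t=28: L0/L1/L2 = -/CFE/- → run C
t=29: L0/L1/L2 = -/CFE/- → run C
t=30: L0/L1/L2 = -/FE/- → run F
t=31: L0/L1/L2 = -/FE/- → run F
t=32: L0/L1/L2 = -/FE/- → run F
t=33: L0/L1/L2 = -/FE/- → run F
t=34: L0/L1/L2 = -/FE/- → run F
t=35: L0/L1/L2 = -/E/- → run E
t=36: (idle)
t=37: (idle)
t=38: (idle)
t=39: (idle)
t=40: (idle)
t=41: (idle)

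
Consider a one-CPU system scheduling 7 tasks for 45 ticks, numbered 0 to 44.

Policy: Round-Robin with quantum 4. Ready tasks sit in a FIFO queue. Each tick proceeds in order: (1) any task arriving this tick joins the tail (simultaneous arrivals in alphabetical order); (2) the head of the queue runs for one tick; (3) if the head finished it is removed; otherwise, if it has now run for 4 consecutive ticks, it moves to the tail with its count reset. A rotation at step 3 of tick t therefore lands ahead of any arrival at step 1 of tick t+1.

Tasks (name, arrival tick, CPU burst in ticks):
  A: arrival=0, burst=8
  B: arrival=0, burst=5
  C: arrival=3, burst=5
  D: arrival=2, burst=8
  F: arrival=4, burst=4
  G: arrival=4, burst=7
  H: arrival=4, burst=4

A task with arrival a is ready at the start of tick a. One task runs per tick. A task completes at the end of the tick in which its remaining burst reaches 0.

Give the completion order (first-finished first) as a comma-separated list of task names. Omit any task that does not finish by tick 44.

t=0: queue=[A,B] q_used=0 → run A
t=1: queue=[A,B] q_used=1 → run A
t=2: queue=[A,B,D] q_used=2 → run A
t=3: queue=[A,B,D,C] q_used=3 → run A
t=4: queue=[B,D,C,A,F,G,H] q_used=0 → run B
t=5: queue=[B,D,C,A,F,G,H] q_used=1 → run B
t=6: queue=[B,D,C,A,F,G,H] q_used=2 → run B
t=7: queue=[B,D,C,A,F,G,H] q_used=3 → run B
t=8: queue=[D,C,A,F,G,H,B] q_used=0 → run D
t=9: queue=[D,C,A,F,G,H,B] q_used=1 → run D
t=10: queue=[D,C,A,F,G,H,B] q_used=2 → run D
t=11: queue=[D,C,A,F,G,H,B] q_used=3 → run D
t=12: queue=[C,A,F,G,H,B,D] q_used=0 → run C
t=13: queue=[C,A,F,G,H,B,D] q_used=1 → run C
t=14: queue=[C,A,F,G,H,B,D] q_used=2 → run C
t=15: queue=[C,A,F,G,H,B,D] q_used=3 → run C
t=16: queue=[A,F,G,H,B,D,C] q_used=0 → run A
t=17: queue=[A,F,G,H,B,D,C] q_used=1 → run A
t=18: queue=[A,F,G,H,B,D,C] q_used=2 → run A
t=19: queue=[A,F,G,H,B,D,C] q_used=3 → run A
t=20: queue=[F,G,H,B,D,C] q_used=0 → run F
t=21: queue=[F,G,H,B,D,C] q_used=1 → run F
t=22: queue=[F,G,H,B,D,C] q_used=2 → run F
t=23: queue=[F,G,H,B,D,C] q_used=3 → run F
t=24: queue=[G,H,B,D,C] q_used=0 → run G
t=25: queue=[G,H,B,D,C] q_used=1 → run G
t=26: queue=[G,H,B,D,C] q_used=2 → run G
t=27: queue=[G,H,B,D,C] q_used=3 → run G
t=28: queue=[H,B,D,C,G] q_used=0 → run H
t=29: queue=[H,B,D,C,G] q_used=1 → run H
t=30: queue=[H,B,D,C,G] q_used=2 → run H
t=31: queue=[H,B,D,C,G] q_used=3 → run H
t=32: queue=[B,D,C,G] q_used=0 → run B
t=33: queue=[D,C,G] q_used=0 → run D
t=34: queue=[D,C,G] q_used=1 → run D
t=35: queue=[D,C,G] q_used=2 → run D
t=36: queue=[D,C,G] q_used=3 → run D
t=37: queue=[C,G] q_used=0 → run C
t=38: queue=[G] q_used=0 → run G
t=39: queue=[G] q_used=1 → run G
t=40: queue=[G] q_used=2 → run G
t=41: (idle)
t=42: (idle)
t=43: (idle)
t=44: (idle)

completion order = A, F, H, B, D, C, G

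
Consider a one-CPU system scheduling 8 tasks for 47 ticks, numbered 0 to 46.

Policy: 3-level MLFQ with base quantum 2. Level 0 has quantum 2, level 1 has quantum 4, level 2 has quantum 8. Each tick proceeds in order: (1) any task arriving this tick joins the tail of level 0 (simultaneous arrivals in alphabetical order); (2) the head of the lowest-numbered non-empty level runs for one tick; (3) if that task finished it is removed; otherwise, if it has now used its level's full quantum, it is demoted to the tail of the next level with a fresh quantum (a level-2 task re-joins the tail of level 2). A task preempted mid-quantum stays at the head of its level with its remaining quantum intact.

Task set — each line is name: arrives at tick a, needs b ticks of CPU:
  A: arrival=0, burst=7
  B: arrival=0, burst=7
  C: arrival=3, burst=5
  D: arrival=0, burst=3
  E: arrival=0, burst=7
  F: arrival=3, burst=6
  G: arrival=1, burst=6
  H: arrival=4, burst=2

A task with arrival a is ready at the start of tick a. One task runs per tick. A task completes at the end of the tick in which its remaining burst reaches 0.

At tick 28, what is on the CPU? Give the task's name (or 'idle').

t=0: L0/L1/L2 = ABDE/-/- → run A
t=1: L0/L1/L2 = ABDEG/-/- → run A
t=2: L0/L1/L2 = BDEG/A/- → run B
t=3: L0/L1/L2 = BDEGCF/A/- → run B
t=4: L0/L1/L2 = DEGCFH/AB/- → run D
t=5: L0/L1/L2 = DEGCFH/AB/- → run D
t=6: L0/L1/L2 = EGCFH/ABD/- → run E
t=7: L0/L1/L2 = EGCFH/ABD/- → run E
t=8: L0/L1/L2 = GCFH/ABDE/- → run G
t=9: L0/L1/L2 = GCFH/ABDE/- → run G
t=10: L0/L1/L2 = CFH/ABDEG/- → run C
t=11: L0/L1/L2 = CFH/ABDEG/- → run C
t=12: L0/L1/L2 = FH/ABDEGC/- → run F
t=13: L0/L1/L2 = FH/ABDEGC/- → run F
t=14: L0/L1/L2 = H/ABDEGCF/- → run H
t=15: L0/L1/L2 = H/ABDEGCF/- → run H
t=16: L0/L1/L2 = -/ABDEGCF/- → run A
t=17: L0/L1/L2 = -/ABDEGCF/- → run A
t=18: L0/L1/L2 = -/ABDEGCF/- → run A
t=19: L0/L1/L2 = -/ABDEGCF/- → run A
t=20: L0/L1/L2 = -/BDEGCF/A → run B
t=21: L0/L1/L2 = -/BDEGCF/A → run B
t=22: L0/L1/L2 = -/BDEGCF/A → run B
t=23: L0/L1/L2 = -/BDEGCF/A → run B
t=24: L0/L1/L2 = -/DEGCF/AB → run D
t=25: L0/L1/L2 = -/EGCF/AB → run E
t=26: L0/L1/L2 = -/EGCF/AB → run E
t=27: L0/L1/L2 = -/EGCF/AB → run E
t=28: L0/L1/L2 = -/EGCF/AB → run E
t=29: L0/L1/L2 = -/GCF/ABE → run G
t=30: L0/L1/L2 = -/GCF/ABE → run G
t=31: L0/L1/L2 = -/GCF/ABE → run G
t=32: L0/L1/L2 = -/GCF/ABE → run G
t=33: L0/L1/L2 = -/CF/ABE → run C
t=34: L0/L1/L2 = -/CF/ABE → run C
t=35: L0/L1/L2 = -/CF/ABE → run C
t=36: L0/L1/L2 = -/F/ABE → run F
t=37: L0/L1/L2 = -/F/ABE → run F
t=38: L0/L1/L2 = -/F/ABE → run F
t=39: L0/L1/L2 = -/F/ABE → run F
t=40: L0/L1/L2 = -/-/ABE → run A
t=41: L0/L1/L2 = -/-/BE → run B
t=42: L0/L1/L2 = -/-/E → run E
t=43: (idle)
t=44: (idle)
t=45: (idle)
t=46: (idle)

running at tick 28 = E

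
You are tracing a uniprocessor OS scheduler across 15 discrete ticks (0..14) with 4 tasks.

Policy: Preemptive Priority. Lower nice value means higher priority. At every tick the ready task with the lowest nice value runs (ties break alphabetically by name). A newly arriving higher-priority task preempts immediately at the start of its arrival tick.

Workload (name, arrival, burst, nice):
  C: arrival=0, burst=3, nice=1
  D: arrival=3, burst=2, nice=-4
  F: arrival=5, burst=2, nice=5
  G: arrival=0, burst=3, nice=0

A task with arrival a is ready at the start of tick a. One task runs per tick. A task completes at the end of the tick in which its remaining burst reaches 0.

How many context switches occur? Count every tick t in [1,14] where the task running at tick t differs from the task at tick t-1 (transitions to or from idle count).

context switches = 4

t=0: ready={C,G} → run G
t=1: ready={C,G} → run G
t=2: ready={C,G} → run G
t=3: ready={C,D} → run D
t=4: ready={C,D} → run D
t=5: ready={C,F} → run C
t=6: ready={C,F} → run C
t=7: ready={C,F} → run C
t=8: ready={F} → run F
t=9: ready={F} → run F
t=10: (idle)
t=11: (idle)
t=12: (idle)
t=13: (idle)
t=14: (idle)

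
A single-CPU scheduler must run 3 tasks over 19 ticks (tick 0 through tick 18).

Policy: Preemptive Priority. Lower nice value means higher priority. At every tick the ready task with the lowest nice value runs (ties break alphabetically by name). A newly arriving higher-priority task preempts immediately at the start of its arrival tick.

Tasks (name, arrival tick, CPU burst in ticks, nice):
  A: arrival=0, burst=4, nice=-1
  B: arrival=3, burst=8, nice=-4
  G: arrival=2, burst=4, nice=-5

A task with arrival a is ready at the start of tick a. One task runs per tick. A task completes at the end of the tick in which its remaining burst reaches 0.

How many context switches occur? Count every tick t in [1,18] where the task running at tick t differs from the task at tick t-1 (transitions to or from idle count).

context switches = 4

t=0: ready={A} → run A
t=1: ready={A} → run A
t=2: ready={A,G} → run G
t=3: ready={A,B,G} → run G
t=4: ready={A,B,G} → run G
t=5: ready={A,B,G} → run G
t=6: ready={A,B} → run B
t=7: ready={A,B} → run B
t=8: ready={A,B} → run B
t=9: ready={A,B} → run B
t=10: ready={A,B} → run B
t=11: ready={A,B} → run B
t=12: ready={A,B} → run B
t=13: ready={A,B} → run B
t=14: ready={A} → run A
t=15: ready={A} → run A
t=16: (idle)
t=17: (idle)
t=18: (idle)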